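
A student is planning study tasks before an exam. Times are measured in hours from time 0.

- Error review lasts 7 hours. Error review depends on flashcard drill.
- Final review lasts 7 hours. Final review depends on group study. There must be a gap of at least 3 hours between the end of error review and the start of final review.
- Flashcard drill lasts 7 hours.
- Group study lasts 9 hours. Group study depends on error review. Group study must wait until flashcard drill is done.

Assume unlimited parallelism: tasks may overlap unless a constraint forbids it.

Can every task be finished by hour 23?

Flashcard drill can start immediately at hour 0; it finishes at hour 7.
After flashcard drill (finishes hour 7), error review can start at hour 7 and finishes at hour 14.
Group study needs all of error review (finishes hour 14); flashcard drill (finishes hour 7). That puts its earliest start at hour 14; it finishes at 14 + 9 = hour 23.
Final review has to wait for group study (finishes hour 23); error review (finishes hour 14, plus 3-hour gap → hour 17). The latest of these is hour 23, so final review runs hour 23 to 23 + 7 = hour 30.
The earliest everything can be done is hour 30, which is after the deadline of 23, so it is not possible.

No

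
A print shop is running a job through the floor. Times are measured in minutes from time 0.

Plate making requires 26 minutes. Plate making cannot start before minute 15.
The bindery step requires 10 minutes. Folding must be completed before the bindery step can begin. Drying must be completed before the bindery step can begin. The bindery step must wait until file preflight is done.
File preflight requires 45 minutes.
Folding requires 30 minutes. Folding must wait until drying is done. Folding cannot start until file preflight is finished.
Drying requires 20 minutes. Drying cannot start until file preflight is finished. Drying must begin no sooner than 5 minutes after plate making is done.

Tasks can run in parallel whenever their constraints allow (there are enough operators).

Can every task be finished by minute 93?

Plate making waits on its own release at minute 15, so it starts at minute 15 and finishes at 15 + 26 = minute 41.
File preflight can start immediately at minute 0; it finishes at minute 45.
Drying has to wait for file preflight (finishes minute 45); plate making (finishes minute 41, plus 5-minute gap → minute 46). The latest of these is minute 46, so drying runs minute 46 to 46 + 20 = minute 66.
Folding needs all of drying (finishes minute 66); file preflight (finishes minute 45). That puts its earliest start at minute 66; it finishes at 66 + 30 = minute 96.
The bindery step cannot start until folding (finishes minute 96); drying (finishes minute 66); file preflight (finishes minute 45). The controlling bound is minute 96, so the bindery step finishes at 96 + 10 = minute 106.
The earliest everything can be done is minute 106, which is after the deadline of 93, so it is not possible.

No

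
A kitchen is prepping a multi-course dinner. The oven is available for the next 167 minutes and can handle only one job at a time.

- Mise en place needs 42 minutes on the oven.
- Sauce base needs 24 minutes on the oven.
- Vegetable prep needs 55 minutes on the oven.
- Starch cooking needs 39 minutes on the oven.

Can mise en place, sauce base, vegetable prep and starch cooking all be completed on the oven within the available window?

Yes

Running back to back, the jobs need 42 + 24 + 55 + 39 = 160 minutes on the oven.
Since 160 ≤ 167, they fit within the window.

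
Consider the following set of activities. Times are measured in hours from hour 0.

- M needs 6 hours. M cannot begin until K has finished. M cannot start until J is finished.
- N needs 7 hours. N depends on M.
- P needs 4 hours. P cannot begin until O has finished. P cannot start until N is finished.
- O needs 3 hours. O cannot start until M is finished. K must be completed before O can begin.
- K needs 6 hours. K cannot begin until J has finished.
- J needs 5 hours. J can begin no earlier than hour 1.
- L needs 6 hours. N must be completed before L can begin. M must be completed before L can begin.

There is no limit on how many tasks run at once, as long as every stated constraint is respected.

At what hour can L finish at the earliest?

31

J cannot begin until its own release at hour 1. It runs from hour 1 to 1 + 5 = hour 6.
K cannot begin until J (finishes hour 6). It runs from hour 6 to 6 + 6 = hour 12.
M needs all of K (finishes hour 12); J (finishes hour 6). That puts its earliest start at hour 12; it finishes at 12 + 6 = hour 18.
N waits on M (finishes hour 18), so it starts at hour 18 and finishes at 18 + 7 = hour 25.
L has to wait for N (finishes hour 25); M (finishes hour 18). The latest of these is hour 25, so L runs hour 25 to 25 + 6 = hour 31.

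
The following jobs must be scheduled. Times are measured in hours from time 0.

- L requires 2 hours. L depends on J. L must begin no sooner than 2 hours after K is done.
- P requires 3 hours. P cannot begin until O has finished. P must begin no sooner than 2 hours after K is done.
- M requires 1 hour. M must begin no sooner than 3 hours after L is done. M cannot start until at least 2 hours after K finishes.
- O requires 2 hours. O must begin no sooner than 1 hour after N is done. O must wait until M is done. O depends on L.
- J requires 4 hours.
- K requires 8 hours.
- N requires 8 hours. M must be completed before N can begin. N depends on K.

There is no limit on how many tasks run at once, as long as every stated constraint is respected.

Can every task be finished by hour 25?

No

K can start immediately at hour 0; it finishes at hour 8.
J can start immediately at hour 0; it finishes at hour 4.
L needs all of J (finishes hour 4); K (finishes hour 8, plus 2-hour gap → hour 10). That puts its earliest start at hour 10; it finishes at 10 + 2 = hour 12.
M needs all of L (finishes hour 12, plus 3-hour gap → hour 15); K (finishes hour 8, plus 2-hour gap → hour 10). That puts its earliest start at hour 15; it finishes at 15 + 1 = hour 16.
N has to wait for M (finishes hour 16); K (finishes hour 8). The latest of these is hour 16, so N runs hour 16 to 16 + 8 = hour 24.
O cannot start until N (finishes hour 24, plus 1-hour gap → hour 25); M (finishes hour 16); L (finishes hour 12). The controlling bound is hour 25, so O finishes at 25 + 2 = hour 27.
P needs all of O (finishes hour 27); K (finishes hour 8, plus 2-hour gap → hour 10). That puts its earliest start at hour 27; it finishes at 27 + 3 = hour 30.
The earliest everything can be done is hour 30, which is after the deadline of 25, so it is not possible.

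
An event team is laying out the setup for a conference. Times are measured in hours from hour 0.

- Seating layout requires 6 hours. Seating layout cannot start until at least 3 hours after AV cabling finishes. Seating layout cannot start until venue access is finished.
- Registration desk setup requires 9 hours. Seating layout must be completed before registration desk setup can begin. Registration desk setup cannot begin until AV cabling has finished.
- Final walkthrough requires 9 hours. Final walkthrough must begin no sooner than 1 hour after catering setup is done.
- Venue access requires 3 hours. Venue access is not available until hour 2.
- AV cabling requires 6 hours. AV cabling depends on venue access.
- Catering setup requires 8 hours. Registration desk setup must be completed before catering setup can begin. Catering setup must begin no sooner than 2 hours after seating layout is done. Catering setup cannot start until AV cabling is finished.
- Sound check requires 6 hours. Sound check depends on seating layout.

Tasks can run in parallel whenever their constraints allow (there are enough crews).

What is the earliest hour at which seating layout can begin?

After its own release at hour 2, venue access can start at hour 2 and finishes at hour 5.
AV cabling waits on venue access (finishes hour 5), so it starts at hour 5 and finishes at 5 + 6 = hour 11.
Seating layout waits on AV cabling (finishes hour 11, plus 3-hour gap → hour 14); venue access (finishes hour 5). The latest of these is hour 14, which is the earliest seating layout can start.

14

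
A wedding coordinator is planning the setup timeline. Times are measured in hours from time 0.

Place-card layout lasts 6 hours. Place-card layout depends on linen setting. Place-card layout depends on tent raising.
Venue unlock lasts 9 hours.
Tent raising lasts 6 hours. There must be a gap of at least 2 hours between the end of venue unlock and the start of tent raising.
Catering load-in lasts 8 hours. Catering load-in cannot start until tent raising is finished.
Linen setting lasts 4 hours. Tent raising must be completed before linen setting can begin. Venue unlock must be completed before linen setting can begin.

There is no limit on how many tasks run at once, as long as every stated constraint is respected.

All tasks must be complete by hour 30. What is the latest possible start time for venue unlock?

3

To finish by hour 30, place-card layout (duration 6) must start no later than hour 24.
Linen setting feeds into place-card layout (must start by hour 24); so linen setting must finish by hour 24 and therefore start by hour 20.
Nothing follows catering load-in; the deadline of hour 30 is its only limit. It must start by 30 − 8 = hour 22.
Tent raising must finish in time for linen setting (must start by hour 20); catering load-in (must start by hour 22); place-card layout (must start by hour 24). The tightest is hour 20, so tent raising must start by 20 − 6 = hour 14.
Venue unlock has several dependents: tent raising (must start by hour 14, minus 2-hour gap → hour 12); linen setting (must start by hour 20). The earliest of those limits is hour 12, so venue unlock must start by 12 − 9 = hour 3.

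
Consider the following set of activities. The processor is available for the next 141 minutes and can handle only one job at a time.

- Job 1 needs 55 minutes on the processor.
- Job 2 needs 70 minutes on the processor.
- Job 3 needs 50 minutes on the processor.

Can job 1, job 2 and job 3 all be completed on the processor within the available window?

No

Running back to back, the jobs need 55 + 70 + 50 = 175 minutes on the processor.
Since 175 > 141, they cannot all fit.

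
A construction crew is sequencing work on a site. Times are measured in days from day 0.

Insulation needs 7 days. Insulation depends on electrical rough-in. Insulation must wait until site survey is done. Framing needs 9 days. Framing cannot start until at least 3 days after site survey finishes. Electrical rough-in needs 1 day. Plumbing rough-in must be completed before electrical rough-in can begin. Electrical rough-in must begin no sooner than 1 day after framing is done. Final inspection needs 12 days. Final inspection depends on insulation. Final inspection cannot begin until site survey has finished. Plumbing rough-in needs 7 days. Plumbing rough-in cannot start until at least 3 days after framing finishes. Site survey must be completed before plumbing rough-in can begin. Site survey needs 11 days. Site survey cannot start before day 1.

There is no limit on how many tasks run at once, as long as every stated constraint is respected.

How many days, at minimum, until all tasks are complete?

54

Site survey cannot begin until its own release at day 1. It runs from day 1 to 1 + 11 = day 12.
Framing waits on site survey (finishes day 12, plus 3-day gap → day 15), so it starts at day 15 and finishes at 15 + 9 = day 24.
Plumbing rough-in cannot start until framing (finishes day 24, plus 3-day gap → day 27); site survey (finishes day 12). The controlling bound is day 27, so plumbing rough-in finishes at 27 + 7 = day 34.
Electrical rough-in cannot start until plumbing rough-in (finishes day 34); framing (finishes day 24, plus 1-day gap → day 25). The controlling bound is day 34, so electrical rough-in finishes at 34 + 1 = day 35.
For insulation: electrical rough-in (finishes day 35); site survey (finishes day 12). Taking the maximum gives a start of day 35, and it finishes at 35 + 7 = day 42.
Final inspection has to wait for insulation (finishes day 42); site survey (finishes day 12). The latest of these is day 42, so final inspection runs day 42 to 42 + 12 = day 54.
All tasks are finished once the last one completes. Finish times: Site survey at 12, Framing at 24, Plumbing rough-in at 34, Electrical rough-in at 35, Insulation at 42, Final inspection at 54. The latest is day 54.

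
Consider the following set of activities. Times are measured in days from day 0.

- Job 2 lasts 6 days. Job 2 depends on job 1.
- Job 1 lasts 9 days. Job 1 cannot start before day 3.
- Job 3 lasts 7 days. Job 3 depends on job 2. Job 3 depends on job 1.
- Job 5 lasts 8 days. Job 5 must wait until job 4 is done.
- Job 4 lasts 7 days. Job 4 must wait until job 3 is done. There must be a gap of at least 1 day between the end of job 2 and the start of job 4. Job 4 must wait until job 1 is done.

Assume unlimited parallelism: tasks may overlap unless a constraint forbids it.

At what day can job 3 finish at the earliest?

Job 1 cannot begin until its own release at day 3. It runs from day 3 to 3 + 9 = day 12.
Job 2 waits on job 1 (finishes day 12), so it starts at day 12 and finishes at 12 + 6 = day 18.
Job 3 has to wait for job 2 (finishes day 18); job 1 (finishes day 12). The latest of these is day 18, so job 3 runs day 18 to 18 + 7 = day 25.

25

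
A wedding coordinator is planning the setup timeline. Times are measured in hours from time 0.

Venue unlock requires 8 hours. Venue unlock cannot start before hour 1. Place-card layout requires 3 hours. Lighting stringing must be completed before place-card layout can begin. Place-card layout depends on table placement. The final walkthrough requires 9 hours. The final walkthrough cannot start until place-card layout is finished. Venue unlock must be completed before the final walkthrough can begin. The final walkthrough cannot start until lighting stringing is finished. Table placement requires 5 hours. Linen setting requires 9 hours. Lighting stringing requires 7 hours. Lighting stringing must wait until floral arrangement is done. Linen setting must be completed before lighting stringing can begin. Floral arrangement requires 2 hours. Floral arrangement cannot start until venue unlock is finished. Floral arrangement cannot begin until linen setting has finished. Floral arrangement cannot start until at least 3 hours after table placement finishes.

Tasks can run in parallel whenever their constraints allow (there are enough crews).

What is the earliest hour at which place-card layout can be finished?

Nothing blocks linen setting, so it runs from hour 0 to hour 9.
Table placement has no prerequisites, so it starts at hour 0 and finishes at hour 5.
Venue unlock waits on its own release at hour 1, so it starts at hour 1 and finishes at 1 + 8 = hour 9.
Floral arrangement cannot start until venue unlock (finishes hour 9); linen setting (finishes hour 9); table placement (finishes hour 5, plus 3-hour gap → hour 8). The controlling bound is hour 9, so floral arrangement finishes at 9 + 2 = hour 11.
Lighting stringing has to wait for floral arrangement (finishes hour 11); linen setting (finishes hour 9). The latest of these is hour 11, so lighting stringing runs hour 11 to 11 + 7 = hour 18.
Place-card layout needs all of lighting stringing (finishes hour 18); table placement (finishes hour 5). That puts its earliest start at hour 18; it finishes at 18 + 3 = hour 21.

21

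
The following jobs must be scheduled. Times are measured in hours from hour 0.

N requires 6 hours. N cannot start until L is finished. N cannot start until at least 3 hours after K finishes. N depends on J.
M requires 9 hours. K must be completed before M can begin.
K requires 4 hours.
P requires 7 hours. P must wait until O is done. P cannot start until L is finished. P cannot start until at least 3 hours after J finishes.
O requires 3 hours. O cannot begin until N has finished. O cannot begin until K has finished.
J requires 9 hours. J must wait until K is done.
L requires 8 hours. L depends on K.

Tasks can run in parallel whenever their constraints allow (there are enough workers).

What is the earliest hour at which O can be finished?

Nothing blocks K, so it runs from hour 0 to hour 4.
After K (finishes hour 4), L can start at hour 4 and finishes at hour 12.
J waits on K (finishes hour 4), so it starts at hour 4 and finishes at 4 + 9 = hour 13.
N has to wait for L (finishes hour 12); K (finishes hour 4, plus 3-hour gap → hour 7); J (finishes hour 13). The latest of these is hour 13, so N runs hour 13 to 13 + 6 = hour 19.
O cannot start until N (finishes hour 19); K (finishes hour 4). The controlling bound is hour 19, so O finishes at 19 + 3 = hour 22.

22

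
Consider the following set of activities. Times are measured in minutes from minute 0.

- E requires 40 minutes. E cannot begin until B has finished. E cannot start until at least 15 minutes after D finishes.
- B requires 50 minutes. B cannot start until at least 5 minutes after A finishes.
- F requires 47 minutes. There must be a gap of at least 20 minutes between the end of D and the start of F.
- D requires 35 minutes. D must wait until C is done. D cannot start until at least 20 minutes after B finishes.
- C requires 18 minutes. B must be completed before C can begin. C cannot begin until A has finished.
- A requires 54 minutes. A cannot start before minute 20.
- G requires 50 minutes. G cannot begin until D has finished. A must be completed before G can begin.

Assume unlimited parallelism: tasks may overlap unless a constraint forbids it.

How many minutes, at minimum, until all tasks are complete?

251

A waits on its own release at minute 20, so it starts at minute 20 and finishes at 20 + 54 = minute 74.
B waits on A (finishes minute 74, plus 5-minute gap → minute 79), so it starts at minute 79 and finishes at 79 + 50 = minute 129.
C has to wait for B (finishes minute 129); A (finishes minute 74). The latest of these is minute 129, so C runs minute 129 to 129 + 18 = minute 147.
D needs all of C (finishes minute 147); B (finishes minute 129, plus 20-minute gap → minute 149). That puts its earliest start at minute 149; it finishes at 149 + 35 = minute 184.
G has to wait for D (finishes minute 184); A (finishes minute 74). The latest of these is minute 184, so G runs minute 184 to 184 + 50 = minute 234.
F waits on D (finishes minute 184, plus 20-minute gap → minute 204), so it starts at minute 204 and finishes at 204 + 47 = minute 251.
E has to wait for B (finishes minute 129); D (finishes minute 184, plus 15-minute gap → minute 199). The latest of these is minute 199, so E runs minute 199 to 199 + 40 = minute 239.
All tasks are finished once the last one completes. Finish times: A at 74, B at 129, C at 147, D at 184, E at 239, F at 251, G at 234. The latest is minute 251.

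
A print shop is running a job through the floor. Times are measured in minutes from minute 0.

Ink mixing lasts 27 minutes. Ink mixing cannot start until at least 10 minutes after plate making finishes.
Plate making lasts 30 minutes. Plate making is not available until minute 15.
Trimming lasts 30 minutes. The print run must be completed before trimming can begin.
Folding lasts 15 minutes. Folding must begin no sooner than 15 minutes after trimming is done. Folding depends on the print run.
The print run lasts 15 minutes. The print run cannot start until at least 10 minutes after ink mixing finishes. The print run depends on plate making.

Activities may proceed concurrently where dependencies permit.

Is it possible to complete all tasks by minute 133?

Plate making cannot begin until its own release at minute 15. It runs from minute 15 to 15 + 30 = minute 45.
After plate making (finishes minute 45, plus 10-minute gap → minute 55), ink mixing can start at minute 55 and finishes at minute 82.
The print run cannot start until ink mixing (finishes minute 82, plus 10-minute gap → minute 92); plate making (finishes minute 45). The controlling bound is minute 92, so the print run finishes at 92 + 15 = minute 107.
Trimming cannot begin until the print run (finishes minute 107). It runs from minute 107 to 107 + 30 = minute 137.
Folding cannot start until trimming (finishes minute 137, plus 15-minute gap → minute 152); the print run (finishes minute 107). The controlling bound is minute 152, so folding finishes at 152 + 15 = minute 167.
The earliest everything can be done is minute 167, which is after the deadline of 133, so it is not possible.

No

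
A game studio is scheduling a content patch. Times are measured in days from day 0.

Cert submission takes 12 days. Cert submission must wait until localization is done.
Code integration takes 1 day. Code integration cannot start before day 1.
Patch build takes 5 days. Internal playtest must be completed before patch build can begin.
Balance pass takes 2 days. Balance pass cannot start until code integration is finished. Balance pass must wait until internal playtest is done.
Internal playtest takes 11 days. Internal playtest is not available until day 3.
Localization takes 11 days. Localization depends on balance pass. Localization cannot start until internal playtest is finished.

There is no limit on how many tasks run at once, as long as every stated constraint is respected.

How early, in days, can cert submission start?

Internal playtest waits on its own release at day 3, so it starts at day 3 and finishes at 3 + 11 = day 14.
After its own release at day 1, code integration can start at day 1 and finishes at day 2.
Balance pass has to wait for code integration (finishes day 2); internal playtest (finishes day 14). The latest of these is day 14, so balance pass runs day 14 to 14 + 2 = day 16.
Localization needs all of balance pass (finishes day 16); internal playtest (finishes day 14). That puts its earliest start at day 16; it finishes at 16 + 11 = day 27.
Cert submission waits on localization (finishes day 27), so the earliest it can start is day 27.

27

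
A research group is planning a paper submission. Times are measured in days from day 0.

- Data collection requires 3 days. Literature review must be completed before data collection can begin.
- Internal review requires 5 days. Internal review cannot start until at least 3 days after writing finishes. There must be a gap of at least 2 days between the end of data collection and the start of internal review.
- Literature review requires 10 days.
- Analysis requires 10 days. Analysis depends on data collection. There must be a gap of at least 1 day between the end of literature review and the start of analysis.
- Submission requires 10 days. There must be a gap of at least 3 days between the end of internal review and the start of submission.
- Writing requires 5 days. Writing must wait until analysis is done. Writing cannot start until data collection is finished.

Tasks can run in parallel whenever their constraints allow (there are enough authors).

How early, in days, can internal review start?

Nothing blocks literature review, so it runs from day 0 to day 10.
Data collection cannot begin until literature review (finishes day 10). It runs from day 10 to 10 + 3 = day 13.
For analysis: data collection (finishes day 13); literature review (finishes day 10, plus 1-day gap → day 11). Taking the maximum gives a start of day 13, and it finishes at 13 + 10 = day 23.
Writing needs all of analysis (finishes day 23); data collection (finishes day 13). That puts its earliest start at day 23; it finishes at 23 + 5 = day 28.
Internal review waits on writing (finishes day 28, plus 3-day gap → day 31); data collection (finishes day 13, plus 2-day gap → day 15). The latest of these is day 31, which is the earliest internal review can start.

31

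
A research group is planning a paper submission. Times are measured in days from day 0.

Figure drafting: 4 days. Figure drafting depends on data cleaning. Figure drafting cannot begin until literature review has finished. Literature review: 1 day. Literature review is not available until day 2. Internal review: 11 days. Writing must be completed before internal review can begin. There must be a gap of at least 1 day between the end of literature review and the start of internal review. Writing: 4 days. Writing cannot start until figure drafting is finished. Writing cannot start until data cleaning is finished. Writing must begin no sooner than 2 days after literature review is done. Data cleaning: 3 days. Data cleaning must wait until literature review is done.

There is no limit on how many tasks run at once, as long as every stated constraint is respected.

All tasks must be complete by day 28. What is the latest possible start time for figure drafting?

Internal review must finish by day 28; it takes 11 days, so it must start by 28 − 11 = day 17.
Writing has to be done before internal review (must start by day 17). That means finishing by day 17, i.e. starting by 17 − 4 = day 13.
Since writing (must start by day 13) depends on it, figure drafting must finish by day 13. Backing off its 4-day duration gives a latest start of day 9.

9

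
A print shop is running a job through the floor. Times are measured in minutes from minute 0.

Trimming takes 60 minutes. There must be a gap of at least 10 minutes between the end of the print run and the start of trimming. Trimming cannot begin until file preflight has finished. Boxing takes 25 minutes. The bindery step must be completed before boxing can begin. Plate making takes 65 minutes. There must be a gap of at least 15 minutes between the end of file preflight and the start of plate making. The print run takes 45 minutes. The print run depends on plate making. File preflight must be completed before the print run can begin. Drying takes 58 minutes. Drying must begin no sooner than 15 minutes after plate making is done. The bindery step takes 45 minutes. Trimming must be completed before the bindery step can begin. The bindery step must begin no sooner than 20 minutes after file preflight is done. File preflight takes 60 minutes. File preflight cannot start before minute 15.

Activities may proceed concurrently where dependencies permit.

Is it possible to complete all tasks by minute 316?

No

File preflight waits on its own release at minute 15, so it starts at minute 15 and finishes at 15 + 60 = minute 75.
After file preflight (finishes minute 75, plus 15-minute gap → minute 90), plate making can start at minute 90 and finishes at minute 155.
Drying waits on plate making (finishes minute 155, plus 15-minute gap → minute 170), so it starts at minute 170 and finishes at 170 + 58 = minute 228.
The print run needs all of plate making (finishes minute 155); file preflight (finishes minute 75). That puts its earliest start at minute 155; it finishes at 155 + 45 = minute 200.
Trimming needs all of the print run (finishes minute 200, plus 10-minute gap → minute 210); file preflight (finishes minute 75). That puts its earliest start at minute 210; it finishes at 210 + 60 = minute 270.
The bindery step has to wait for trimming (finishes minute 270); file preflight (finishes minute 75, plus 20-minute gap → minute 95). The latest of these is minute 270, so the bindery step runs minute 270 to 270 + 45 = minute 315.
After the bindery step (finishes minute 315), boxing can start at minute 315 and finishes at minute 340.
The earliest everything can be done is minute 340, which is after the deadline of 316, so it is not possible.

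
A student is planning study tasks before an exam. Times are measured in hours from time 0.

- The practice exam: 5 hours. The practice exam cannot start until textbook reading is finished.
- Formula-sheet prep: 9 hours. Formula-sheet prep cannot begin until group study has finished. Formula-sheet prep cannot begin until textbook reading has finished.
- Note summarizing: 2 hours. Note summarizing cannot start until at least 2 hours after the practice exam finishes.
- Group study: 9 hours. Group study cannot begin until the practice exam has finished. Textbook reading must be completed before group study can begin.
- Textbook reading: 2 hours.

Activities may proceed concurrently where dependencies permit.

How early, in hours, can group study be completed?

16

Nothing blocks textbook reading, so it runs from hour 0 to hour 2.
The practice exam waits on textbook reading (finishes hour 2), so it starts at hour 2 and finishes at 2 + 5 = hour 7.
Group study needs all of the practice exam (finishes hour 7); textbook reading (finishes hour 2). That puts its earliest start at hour 7; it finishes at 7 + 9 = hour 16.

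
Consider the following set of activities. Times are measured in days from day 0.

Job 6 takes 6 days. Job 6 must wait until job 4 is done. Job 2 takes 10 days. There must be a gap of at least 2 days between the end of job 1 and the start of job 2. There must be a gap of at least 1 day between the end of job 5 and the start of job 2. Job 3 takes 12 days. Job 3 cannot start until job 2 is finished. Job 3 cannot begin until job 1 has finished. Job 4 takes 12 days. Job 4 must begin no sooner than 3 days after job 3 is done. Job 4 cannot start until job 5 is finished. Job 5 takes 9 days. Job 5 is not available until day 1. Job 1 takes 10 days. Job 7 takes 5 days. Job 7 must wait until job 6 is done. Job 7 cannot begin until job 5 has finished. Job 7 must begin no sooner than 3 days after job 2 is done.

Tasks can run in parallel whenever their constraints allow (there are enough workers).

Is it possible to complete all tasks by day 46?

Job 5 cannot begin until its own release at day 1. It runs from day 1 to 1 + 9 = day 10.
Job 1 has no prerequisites, so it starts at day 0 and finishes at day 10.
Job 2 has to wait for job 1 (finishes day 10, plus 2-day gap → day 12); job 5 (finishes day 10, plus 1-day gap → day 11). The latest of these is day 12, so job 2 runs day 12 to 12 + 10 = day 22.
Job 3 has to wait for job 2 (finishes day 22); job 1 (finishes day 10). The latest of these is day 22, so job 3 runs day 22 to 22 + 12 = day 34.
Job 4 has to wait for job 3 (finishes day 34, plus 3-day gap → day 37); job 5 (finishes day 10). The latest of these is day 37, so job 4 runs day 37 to 37 + 12 = day 49.
Job 6 waits on job 4 (finishes day 49), so it starts at day 49 and finishes at 49 + 6 = day 55.
Job 7 has to wait for job 6 (finishes day 55); job 5 (finishes day 10); job 2 (finishes day 22, plus 3-day gap → day 25). The latest of these is day 55, so job 7 runs day 55 to 55 + 5 = day 60.
The earliest everything can be done is day 60, which is after the deadline of 46, so it is not possible.

No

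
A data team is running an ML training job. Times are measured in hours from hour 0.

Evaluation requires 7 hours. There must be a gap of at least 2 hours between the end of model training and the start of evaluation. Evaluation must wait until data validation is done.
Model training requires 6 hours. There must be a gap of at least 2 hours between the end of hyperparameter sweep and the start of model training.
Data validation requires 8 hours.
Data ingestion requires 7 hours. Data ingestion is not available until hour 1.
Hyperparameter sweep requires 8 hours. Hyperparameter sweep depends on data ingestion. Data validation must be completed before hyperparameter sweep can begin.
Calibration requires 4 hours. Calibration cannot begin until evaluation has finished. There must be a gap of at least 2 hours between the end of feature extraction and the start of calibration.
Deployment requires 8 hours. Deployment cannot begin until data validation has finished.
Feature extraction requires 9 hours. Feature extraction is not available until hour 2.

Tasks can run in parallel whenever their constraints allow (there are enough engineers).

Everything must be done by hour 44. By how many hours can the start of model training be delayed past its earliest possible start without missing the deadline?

7

Data validation has no prerequisites, so it starts at hour 0 and finishes at hour 8.
After its own release at hour 1, data ingestion can start at hour 1 and finishes at hour 8.
Hyperparameter sweep needs all of data ingestion (finishes hour 8); data validation (finishes hour 8). That puts its earliest start at hour 8; it finishes at 8 + 8 = hour 16.
Model training waits on hyperparameter sweep (finishes hour 16, plus 2-hour gap → hour 18), so it starts at hour 18 and finishes at 18 + 6 = hour 24.

Working backward from the deadline:
Calibration must finish by hour 44; it takes 4 hours, so it must start by 44 − 4 = hour 40.
Evaluation feeds into calibration (must start by hour 40); so evaluation must finish by hour 40 and therefore start by hour 33.
Model training has to be done before evaluation (must start by hour 33, minus 2-hour gap → hour 31). That means finishing by hour 31, i.e. starting by 31 − 6 = hour 25.
So model training can start as early as hour 18 and as late as hour 25, giving 25 − 18 = 7 hours of slack.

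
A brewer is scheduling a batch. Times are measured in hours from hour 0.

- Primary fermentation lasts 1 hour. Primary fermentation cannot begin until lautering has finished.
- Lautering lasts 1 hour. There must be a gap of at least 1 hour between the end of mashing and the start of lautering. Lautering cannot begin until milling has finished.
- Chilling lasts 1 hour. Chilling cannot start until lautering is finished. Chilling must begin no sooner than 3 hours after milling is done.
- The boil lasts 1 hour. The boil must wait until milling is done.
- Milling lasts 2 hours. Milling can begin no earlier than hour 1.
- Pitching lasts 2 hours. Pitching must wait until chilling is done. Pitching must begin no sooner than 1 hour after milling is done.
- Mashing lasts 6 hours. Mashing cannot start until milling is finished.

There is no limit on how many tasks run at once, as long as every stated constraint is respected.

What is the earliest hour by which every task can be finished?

Milling cannot begin until its own release at hour 1. It runs from hour 1 to 1 + 2 = hour 3.
The boil waits on milling (finishes hour 3), so it starts at hour 3 and finishes at 3 + 1 = hour 4.
Mashing waits on milling (finishes hour 3), so it starts at hour 3 and finishes at 3 + 6 = hour 9.
Lautering has to wait for mashing (finishes hour 9, plus 1-hour gap → hour 10); milling (finishes hour 3). The latest of these is hour 10, so lautering runs hour 10 to 10 + 1 = hour 11.
After lautering (finishes hour 11), primary fermentation can start at hour 11 and finishes at hour 12.
Chilling cannot start until lautering (finishes hour 11); milling (finishes hour 3, plus 3-hour gap → hour 6). The controlling bound is hour 11, so chilling finishes at 11 + 1 = hour 12.
For pitching: chilling (finishes hour 12); milling (finishes hour 3, plus 1-hour gap → hour 4). Taking the maximum gives a start of hour 12, and it finishes at 12 + 2 = hour 14.
All tasks are finished once the last one completes. Finish times: Milling at 3, Mashing at 9, Lautering at 11, The boil at 4, Chilling at 12, Pitching at 14, Primary fermentation at 12. The latest is hour 14.

14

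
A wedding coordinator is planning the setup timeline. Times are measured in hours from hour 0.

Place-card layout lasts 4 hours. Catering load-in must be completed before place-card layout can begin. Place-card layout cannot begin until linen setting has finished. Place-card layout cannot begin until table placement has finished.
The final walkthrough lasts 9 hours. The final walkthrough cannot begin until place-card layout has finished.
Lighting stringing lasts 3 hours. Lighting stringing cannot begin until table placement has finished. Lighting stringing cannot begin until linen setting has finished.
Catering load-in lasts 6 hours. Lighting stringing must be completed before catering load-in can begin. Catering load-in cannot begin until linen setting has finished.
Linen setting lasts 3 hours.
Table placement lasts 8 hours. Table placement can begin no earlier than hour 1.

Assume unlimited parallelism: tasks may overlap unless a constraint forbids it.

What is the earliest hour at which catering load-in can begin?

12

Linen setting can start immediately at hour 0; it finishes at hour 3.
After its own release at hour 1, table placement can start at hour 1 and finishes at hour 9.
For lighting stringing: table placement (finishes hour 9); linen setting (finishes hour 3). Taking the maximum gives a start of hour 9, and it finishes at 9 + 3 = hour 12.
Catering load-in waits on lighting stringing (finishes hour 12); linen setting (finishes hour 3). The latest of these is hour 12, which is the earliest catering load-in can start.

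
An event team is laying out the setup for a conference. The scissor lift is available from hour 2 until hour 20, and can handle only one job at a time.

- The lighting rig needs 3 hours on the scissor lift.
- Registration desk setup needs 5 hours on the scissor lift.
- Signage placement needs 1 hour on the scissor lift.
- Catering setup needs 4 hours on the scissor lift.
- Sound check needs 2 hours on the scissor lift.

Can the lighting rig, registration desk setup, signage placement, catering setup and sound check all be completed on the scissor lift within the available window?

The scissor lift window is 20 − 2 = 18 hours.
Running back to back, the jobs need 3 + 5 + 1 + 4 + 2 = 15 hours on the scissor lift.
Since 15 ≤ 18, they fit within the window.

Yes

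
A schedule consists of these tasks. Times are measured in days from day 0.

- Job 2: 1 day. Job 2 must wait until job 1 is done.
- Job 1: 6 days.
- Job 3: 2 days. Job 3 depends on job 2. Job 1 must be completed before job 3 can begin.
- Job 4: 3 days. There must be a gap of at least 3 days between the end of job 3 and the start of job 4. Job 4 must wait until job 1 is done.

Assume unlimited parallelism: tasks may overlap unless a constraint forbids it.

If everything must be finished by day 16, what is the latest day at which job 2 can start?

Job 4 has no dependents, so it just needs to finish by day 16. Starting by 16 − 3 = day 13 achieves that.
Job 3 must finish before job 4 (must start by day 13, minus 3-day gap → day 10). With a 2-day duration, job 3 must start by 10 − 2 = day 8.
Job 2 must finish before job 3 (must start by day 8). With a 1-day duration, job 2 must start by 8 − 1 = day 7.

7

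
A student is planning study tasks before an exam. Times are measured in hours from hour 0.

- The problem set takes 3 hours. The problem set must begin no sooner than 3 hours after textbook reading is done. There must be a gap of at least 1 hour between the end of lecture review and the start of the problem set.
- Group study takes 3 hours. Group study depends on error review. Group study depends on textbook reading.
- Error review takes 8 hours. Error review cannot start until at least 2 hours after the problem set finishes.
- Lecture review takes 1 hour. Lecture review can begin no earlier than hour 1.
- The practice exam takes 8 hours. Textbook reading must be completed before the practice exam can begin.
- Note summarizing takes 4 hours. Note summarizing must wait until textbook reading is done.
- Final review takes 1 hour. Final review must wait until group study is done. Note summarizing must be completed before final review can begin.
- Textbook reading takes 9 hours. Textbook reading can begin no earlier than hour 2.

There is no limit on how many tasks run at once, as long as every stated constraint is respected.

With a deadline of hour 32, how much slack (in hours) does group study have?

1

Lecture review waits on its own release at hour 1, so it starts at hour 1 and finishes at 1 + 1 = hour 2.
Textbook reading cannot begin until its own release at hour 2. It runs from hour 2 to 2 + 9 = hour 11.
The problem set cannot start until textbook reading (finishes hour 11, plus 3-hour gap → hour 14); lecture review (finishes hour 2, plus 1-hour gap → hour 3). The controlling bound is hour 14, so the problem set finishes at 14 + 3 = hour 17.
Error review cannot begin until the problem set (finishes hour 17, plus 2-hour gap → hour 19). It runs from hour 19 to 19 + 8 = hour 27.
Group study has to wait for error review (finishes hour 27); textbook reading (finishes hour 11). The latest of these is hour 27, so group study runs hour 27 to 27 + 3 = hour 30.

Working backward from the deadline:
Nothing follows final review; the deadline of hour 32 is its only limit. It must start by 32 − 1 = hour 31.
Group study has to be done before final review (must start by hour 31). That means finishing by hour 31, i.e. starting by 31 − 3 = hour 28.
So group study can start as early as hour 27 and as late as hour 28, giving 28 − 27 = 1 hour of slack.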